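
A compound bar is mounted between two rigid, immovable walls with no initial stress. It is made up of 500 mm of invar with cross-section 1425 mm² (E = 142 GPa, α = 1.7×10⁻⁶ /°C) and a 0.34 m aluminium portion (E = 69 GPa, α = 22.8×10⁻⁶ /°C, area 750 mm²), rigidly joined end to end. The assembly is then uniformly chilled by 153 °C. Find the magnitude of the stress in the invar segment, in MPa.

σ ≈ 102 MPa (tensile)

Free thermal contraction of the whole bar: Σ αᵢΔT Lᵢ = 1.7×10⁻⁶×153×500 + 22.8×10⁻⁶×153×340 = 1.316 mm.
The rigid supports impose zero overall length change; the single axial force P common to all segments must satisfy P Σ Lᵢ/(AᵢEᵢ) = δ_free.
Σ Lᵢ/(AᵢEᵢ) = 500/(1425×142×10³) + 340/(750×69×10³) = 9.041×10⁻⁶ mm/N.
So P = 1.316 / 9.041×10⁻⁶ = 145.6 kN, tensile.
σ_{invar} = P / A = 145600 / 1425 = 102.2 MPa.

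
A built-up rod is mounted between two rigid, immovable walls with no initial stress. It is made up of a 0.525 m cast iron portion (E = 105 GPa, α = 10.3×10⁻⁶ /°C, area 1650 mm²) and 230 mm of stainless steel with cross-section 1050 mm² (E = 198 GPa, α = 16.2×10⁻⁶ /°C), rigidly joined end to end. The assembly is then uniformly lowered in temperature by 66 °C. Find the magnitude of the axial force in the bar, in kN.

If the supports were absent, the total length change would be Σ αᵢΔT Lᵢ = 10.3×10⁻⁶×66×525 + 16.2×10⁻⁶×66×230 = 0.6028 mm.
Since the ends are fixed, an axial force P builds up, equal in every segment, with P · Σ Lᵢ/(AᵢEᵢ) = δ_free.
The series flexibility is Σ Lᵢ/(AᵢEᵢ) = 525/(1650×105×10³) + 230/(1050×198×10³) = 4.137×10⁻⁶ mm/N.
P = 0.6028 / 4.137×10⁻⁶ = 145700 N = 145.7 kN, tensile.

P ≈ 146 kN (tensile)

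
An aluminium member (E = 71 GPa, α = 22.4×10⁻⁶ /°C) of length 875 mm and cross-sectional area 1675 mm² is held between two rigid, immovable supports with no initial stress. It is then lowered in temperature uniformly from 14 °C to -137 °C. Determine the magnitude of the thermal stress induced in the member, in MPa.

Because both ends are immovable the net strain is zero, and the suppressed thermal strain is αΔT = 22.4×10⁻⁶ × 151 = 3382.4×10⁻⁶.
The stress required to suppress this strain is σ = Eε = 71×10³ × 3382.4×10⁻⁶ = 240.2 MPa, tensile since the member is trying to contract.

σ ≈ 240 MPa (tensile)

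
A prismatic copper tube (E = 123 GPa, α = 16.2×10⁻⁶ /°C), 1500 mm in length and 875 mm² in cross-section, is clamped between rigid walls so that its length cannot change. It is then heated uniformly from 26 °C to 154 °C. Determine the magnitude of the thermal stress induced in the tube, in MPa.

With length fixed, the mechanical strain must cancel the thermal strain αΔT = 16.2×10⁻⁶ × 128 = 2073.6×10⁻⁶.
Hence σ = E·αΔT = 123×10³ × 2073.6×10⁻⁶ = 255.1 MPa, compressive.

σ ≈ 255 MPa (compressive)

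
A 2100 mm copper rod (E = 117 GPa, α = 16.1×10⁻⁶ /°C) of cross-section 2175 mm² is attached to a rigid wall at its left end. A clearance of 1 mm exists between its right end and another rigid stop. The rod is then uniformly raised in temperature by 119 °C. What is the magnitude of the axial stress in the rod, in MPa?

Free thermal elongation = αΔT L = 16.1×10⁻⁶ × 119 × 2100 = 4.023 mm.
The gap closes (δ_free > 1 mm) and the wall then resists a further 4.023 − 1 = 3.023 mm of expansion.
Compatibility: PL/(AE) = 3.023 mm, so σ = P/A = E × (3.023/2100) = 168.4 MPa.

σ ≈ 168 MPa (compressive)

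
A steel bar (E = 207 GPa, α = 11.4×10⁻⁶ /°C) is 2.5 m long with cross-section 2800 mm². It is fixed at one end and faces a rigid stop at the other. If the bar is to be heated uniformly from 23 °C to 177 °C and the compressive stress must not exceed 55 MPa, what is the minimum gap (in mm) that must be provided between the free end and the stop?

Free expansion if unrestrained: δ_free = αΔT L = 11.4×10⁻⁶ × 154 × 2500 = 4.389 mm.
At the allowable stress the elastic shortening the wall may impose is σL/E = 55 × 2500 / (207×10³) = 0.6643 mm.
So the gap has to take up the difference, g_min = δ_free − σL/E = 4.389 − 0.6643 = 3.725 mm.

g ≈ 3.72 mm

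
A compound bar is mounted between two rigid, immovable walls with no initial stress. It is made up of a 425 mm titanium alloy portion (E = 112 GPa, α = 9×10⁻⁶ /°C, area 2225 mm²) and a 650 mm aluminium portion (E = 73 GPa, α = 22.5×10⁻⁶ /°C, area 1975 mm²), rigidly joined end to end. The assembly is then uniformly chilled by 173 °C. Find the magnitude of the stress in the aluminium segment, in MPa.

Free thermal contraction of the whole bar: Σ αᵢΔT Lᵢ = 9×10⁻⁶×173×425 + 22.5×10⁻⁶×173×650 = 3.192 mm.
Since the ends are fixed, an axial force P builds up, equal in every segment, with P · Σ Lᵢ/(AᵢEᵢ) = δ_free.
Σ Lᵢ/(AᵢEᵢ) = 425/(2225×112×10³) + 650/(1975×73×10³) = 6.214×10⁻⁶ mm/N.
Hence P = δ_free / Σ(L/AE) = 3.192/6.214×10⁻⁶ = 513.7 kN (tensile).
σ_{aluminium} = P / A = 513700 / 1975 = 260.1 MPa.

σ ≈ 260 MPa (tensile)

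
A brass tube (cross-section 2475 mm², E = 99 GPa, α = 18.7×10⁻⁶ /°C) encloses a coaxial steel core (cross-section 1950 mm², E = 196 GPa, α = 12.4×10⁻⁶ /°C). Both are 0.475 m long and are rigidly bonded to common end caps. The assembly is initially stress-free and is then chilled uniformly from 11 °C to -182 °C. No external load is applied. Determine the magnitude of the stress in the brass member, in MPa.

σ ≈ 73.4 MPa (tensile)

Equilibrium of a rigid end plate with no external load gives equal and opposite internal forces ±P in the two members. Since α_{brass} > α_{steel}, cooling drives the brass into tension and the steel into compression.
Equating the net (thermal + elastic) strains gives |α₁ − α₂|·ΔT = P·[1/(A₁E₁) + 1/(A₂E₂)].
|α₁ − α₂|·ΔT = 6.3×10⁻⁶ × 193 = 0.001216.
1/(A₁E₁) + 1/(A₂E₂) = 1/(2475×99×10³) + 1/(1950×196×10³) = 6.698×10⁻⁹ N⁻¹.
So P = 0.001216 / 6.698×10⁻⁹ = 181.5 kN.
σ_{brass} = P/A₁ = 181500/2475 = 73.35 MPa, tensile.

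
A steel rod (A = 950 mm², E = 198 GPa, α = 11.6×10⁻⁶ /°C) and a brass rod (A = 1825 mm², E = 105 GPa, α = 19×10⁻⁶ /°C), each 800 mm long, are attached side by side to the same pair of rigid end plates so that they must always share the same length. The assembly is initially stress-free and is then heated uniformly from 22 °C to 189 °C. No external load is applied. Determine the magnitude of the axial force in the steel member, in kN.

Equilibrium of a rigid end plate with no external load gives equal and opposite internal forces ±P in the two members. Since α_{brass} > α_{steel}, heating drives the brass into compression and the steel into tension.
Equating the net (thermal + elastic) strains gives |α₁ − α₂|·ΔT = P·[1/(A₁E₁) + 1/(A₂E₂)].
|α₁ − α₂|·ΔT = 7.4×10⁻⁶ × 167 = 0.001236.
1/(A₁E₁) + 1/(A₂E₂) = 1/(950×198×10³) + 1/(1825×105×10³) = 1.053×10⁻⁸ N⁻¹.
P = 0.001236 / 1.053×10⁻⁸ = 117300 N = 117.3 kN.

P ≈ 117 kN (tensile in the steel)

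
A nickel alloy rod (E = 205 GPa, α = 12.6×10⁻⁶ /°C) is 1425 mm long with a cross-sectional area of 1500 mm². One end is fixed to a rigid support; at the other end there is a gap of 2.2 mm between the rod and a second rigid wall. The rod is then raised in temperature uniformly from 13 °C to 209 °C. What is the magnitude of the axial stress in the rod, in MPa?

σ ≈ 190 MPa (compressive)

If the wall were absent the rod would grow by αΔT L = 12.6×10⁻⁶ × 196 × 1425 = 3.519 mm.
After closing the 2.2 mm clearance, 3.519 − 2.2 = 1.319 mm of expansion remains to be suppressed by the wall.
So σ = E(δ_free − g)/L = 205×10³ × 1.319/1425 = 189.8 MPa.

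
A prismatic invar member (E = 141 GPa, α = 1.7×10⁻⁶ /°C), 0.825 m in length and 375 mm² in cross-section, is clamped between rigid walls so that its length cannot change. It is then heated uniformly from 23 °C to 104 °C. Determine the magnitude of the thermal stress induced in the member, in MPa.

σ ≈ 19.4 MPa (compressive)

Because both ends are immovable the net strain is zero, and the suppressed thermal strain is αΔT = 1.7×10⁻⁶ × 81 = 137.7×10⁻⁶.
Hence σ = E·αΔT = 141×10³ × 137.7×10⁻⁶ = 19.42 MPa, compressive.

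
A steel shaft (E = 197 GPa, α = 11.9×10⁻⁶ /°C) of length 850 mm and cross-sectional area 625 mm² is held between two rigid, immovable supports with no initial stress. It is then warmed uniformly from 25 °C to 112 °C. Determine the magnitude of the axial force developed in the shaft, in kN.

P ≈ 127 kN (compressive)

Full restraint means ε = 0, so the stress is σ = EαΔT = 197×10³ × 11.9×10⁻⁶ × 87 = 204 MPa.
Then P = σA = 204 × 625 mm² = 127.5 kN, compressive.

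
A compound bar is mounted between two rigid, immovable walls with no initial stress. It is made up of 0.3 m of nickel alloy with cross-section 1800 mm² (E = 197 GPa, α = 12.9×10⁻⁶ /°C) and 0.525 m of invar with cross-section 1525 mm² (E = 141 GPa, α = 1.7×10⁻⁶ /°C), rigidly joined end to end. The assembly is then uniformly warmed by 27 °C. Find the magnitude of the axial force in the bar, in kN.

Free thermal expansion of the whole bar: Σ αᵢΔT Lᵢ = 12.9×10⁻⁶×27×300 + 1.7×10⁻⁶×27×525 = 0.1286 mm.
The walls prevent any net length change, so an axial force P (same in every segment) develops. Compatibility: P · Σ Lᵢ/(AᵢEᵢ) = δ_free.
Σ Lᵢ/(AᵢEᵢ) = 300/(1800×197×10³) + 525/(1525×141×10³) = 3.288×10⁻⁶ mm/N.
Hence P = δ_free / Σ(L/AE) = 0.1286/3.288×10⁻⁶ = 39.11 kN (compressive).

P ≈ 39.1 kN (compressive)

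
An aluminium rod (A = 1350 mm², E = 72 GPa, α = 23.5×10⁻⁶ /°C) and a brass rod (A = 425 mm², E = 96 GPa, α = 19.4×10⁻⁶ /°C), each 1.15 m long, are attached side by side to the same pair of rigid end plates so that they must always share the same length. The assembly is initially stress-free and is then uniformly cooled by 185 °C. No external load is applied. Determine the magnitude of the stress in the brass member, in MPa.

Both members must finish at the same length. With the larger α, the aluminium tends to over-contract; the plates restrain it, putting the aluminium in tension and the brass in compression. With no external load the two internal forces are equal and opposite, magnitude P.
Compatibility of the two members (thermal + elastic change equal): (α₁ − α₂)ΔT = P·[1/(A₁E₁) + 1/(A₂E₂)].
|α₁ − α₂|·ΔT = 4.1×10⁻⁶ × 185 = 0.0007585.
1/(A₁E₁) + 1/(A₂E₂) = 1/(1350×72×10³) + 1/(425×96×10³) = 3.48×10⁻⁸ N⁻¹.
So P = 0.0007585 / 3.48×10⁻⁸ = 21.8 kN.
σ_{brass} = P/A₂ = 21800/425 = 51.29 MPa, compressive.

σ ≈ 51.3 MPa (compressive)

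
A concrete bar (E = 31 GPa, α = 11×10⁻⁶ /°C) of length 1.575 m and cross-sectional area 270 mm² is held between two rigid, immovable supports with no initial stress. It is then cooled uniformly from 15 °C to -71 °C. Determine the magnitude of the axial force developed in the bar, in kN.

With zero net strain, σ = E·αΔT = 31 GPa × 11×10⁻⁶ × 86 = 29.33 MPa.
Then P = σA = 29.33 × 270 mm² = 7.918 kN, tensile.

P ≈ 7.92 kN (tensile)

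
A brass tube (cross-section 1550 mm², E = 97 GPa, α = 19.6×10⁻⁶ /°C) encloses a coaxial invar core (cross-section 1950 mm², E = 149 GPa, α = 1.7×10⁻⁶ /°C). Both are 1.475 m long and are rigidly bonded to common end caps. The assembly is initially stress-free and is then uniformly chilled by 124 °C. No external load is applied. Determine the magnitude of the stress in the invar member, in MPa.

Both members must finish at the same length. With the larger α, the brass tends to over-contract; the plates restrain it, putting the brass in tension and the invar in compression. With no external load the two internal forces are equal and opposite, magnitude P.
Setting the final lengths equal and cancelling L: (α₁ − α₂)ΔT = P/(A₁E₁) + P/(A₂E₂).
|α₁ − α₂|·ΔT = 17.9×10⁻⁶ × 124 = 0.00222.
1/(A₁E₁) + 1/(A₂E₂) = 1/(1550×97×10³) + 1/(1950×149×10³) = 1.009×10⁻⁸ N⁻¹.
P = 0.00222 / 1.009×10⁻⁸ = 219900 N = 219.9 kN.
σ_{invar} = P/A₂ = 219900/1950 = 112.8 MPa, compressive.

σ ≈ 113 MPa (compressive)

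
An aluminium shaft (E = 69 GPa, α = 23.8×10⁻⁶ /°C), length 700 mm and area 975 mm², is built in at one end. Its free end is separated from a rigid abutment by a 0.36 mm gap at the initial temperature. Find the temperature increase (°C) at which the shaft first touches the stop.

Contact occurs when the free expansion equals the gap: αΔT L = 0.36 mm.
So ΔT = g/(αL) = 0.36/(23.8×10⁻⁶ × 700) = 21.61 °C.

ΔT ≈ 21.6 °C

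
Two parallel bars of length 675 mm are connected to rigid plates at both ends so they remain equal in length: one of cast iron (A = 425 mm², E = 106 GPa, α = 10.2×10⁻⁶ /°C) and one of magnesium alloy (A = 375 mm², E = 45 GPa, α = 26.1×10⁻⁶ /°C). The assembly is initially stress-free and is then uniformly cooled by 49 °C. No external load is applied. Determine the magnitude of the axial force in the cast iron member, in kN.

P ≈ 9.56 kN (compressive in the cast iron)

The magnesium alloy has the larger α, so on cooling it would change length more than the cast iron if both were free. The rigid plates force a common final length, so the magnesium alloy is put into tension and the cast iron into compression, with equal and opposite forces P (no external load).
Setting the final lengths equal and cancelling L: (α₁ − α₂)ΔT = P/(A₁E₁) + P/(A₂E₂).
|α₁ − α₂|·ΔT = 15.9×10⁻⁶ × 49 = 0.0007791.
1/(A₁E₁) + 1/(A₂E₂) = 1/(425×106×10³) + 1/(375×45×10³) = 8.146×10⁻⁸ N⁻¹.
So P = 0.0007791 / 8.146×10⁻⁸ = 9.565 kN.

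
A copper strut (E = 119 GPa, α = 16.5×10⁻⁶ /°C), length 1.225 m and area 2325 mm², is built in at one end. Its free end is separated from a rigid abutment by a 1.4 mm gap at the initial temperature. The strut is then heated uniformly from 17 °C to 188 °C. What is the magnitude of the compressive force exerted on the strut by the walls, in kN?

Unrestrained expansion: δ_free = αΔT L = 16.5×10⁻⁶ × 171 × 1225 = 3.456 mm.
After closing the 1.4 mm clearance, 3.456 − 1.4 = 2.056 mm of expansion remains to be suppressed by the wall.
Compatibility: PL/(AE) = 2.056 mm, so σ = P/A = E × (2.056/1225) = 199.8 MPa.
Force on the wall = σA = 199.8 × 2325 mm² = 464.4 kN.

P ≈ 464 kN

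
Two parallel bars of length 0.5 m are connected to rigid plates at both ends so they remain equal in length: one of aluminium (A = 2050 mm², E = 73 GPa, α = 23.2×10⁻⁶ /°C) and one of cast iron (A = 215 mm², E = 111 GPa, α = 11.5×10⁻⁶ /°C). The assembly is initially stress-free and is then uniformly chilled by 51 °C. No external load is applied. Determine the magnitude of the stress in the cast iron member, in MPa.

σ ≈ 57.1 MPa (compressive)

The aluminium has the larger α, so on cooling it would change length more than the cast iron if both were free. The rigid plates force a common final length, so the aluminium is put into tension and the cast iron into compression, with equal and opposite forces P (no external load).
Equating the net (thermal + elastic) strains gives |α₁ − α₂|·ΔT = P·[1/(A₁E₁) + 1/(A₂E₂)].
|α₁ − α₂|·ΔT = 11.7×10⁻⁶ × 51 = 0.0005967.
1/(A₁E₁) + 1/(A₂E₂) = 1/(2050×73×10³) + 1/(215×111×10³) = 4.858×10⁻⁸ N⁻¹.
So P = 0.0005967 / 4.858×10⁻⁸ = 12.28 kN.
σ_{cast iron} = P/A₂ = 12280/215 = 57.12 MPa, compressive.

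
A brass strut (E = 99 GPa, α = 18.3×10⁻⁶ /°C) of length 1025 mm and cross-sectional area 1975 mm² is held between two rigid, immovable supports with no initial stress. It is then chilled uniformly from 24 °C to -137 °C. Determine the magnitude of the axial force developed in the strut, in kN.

With zero net strain, σ = E·αΔT = 99 GPa × 18.3×10⁻⁶ × 161 = 291.7 MPa.
Axial force P = σA = 291.7 × 1975 = 576100 N = 576.1 kN, tensile.

P ≈ 576 kN (tensile)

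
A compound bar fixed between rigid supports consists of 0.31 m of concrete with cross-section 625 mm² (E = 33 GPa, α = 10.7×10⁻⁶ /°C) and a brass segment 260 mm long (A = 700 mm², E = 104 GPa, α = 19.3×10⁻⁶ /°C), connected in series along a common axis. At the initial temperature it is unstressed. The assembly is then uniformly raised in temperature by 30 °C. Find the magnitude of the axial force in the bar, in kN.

P ≈ 13.4 kN (compressive)

If the supports were absent, the total length change would be Σ αᵢΔT Lᵢ = 10.7×10⁻⁶×30×310 + 19.3×10⁻⁶×30×260 = 0.25 mm.
The rigid supports impose zero overall length change; the single axial force P common to all segments must satisfy P Σ Lᵢ/(AᵢEᵢ) = δ_free.
The series flexibility is Σ Lᵢ/(AᵢEᵢ) = 310/(625×33×10³) + 260/(700×104×10³) = 1.86×10⁻⁵ mm/N.
So P = 0.25 / 1.86×10⁻⁵ = 13.44 kN, compressive.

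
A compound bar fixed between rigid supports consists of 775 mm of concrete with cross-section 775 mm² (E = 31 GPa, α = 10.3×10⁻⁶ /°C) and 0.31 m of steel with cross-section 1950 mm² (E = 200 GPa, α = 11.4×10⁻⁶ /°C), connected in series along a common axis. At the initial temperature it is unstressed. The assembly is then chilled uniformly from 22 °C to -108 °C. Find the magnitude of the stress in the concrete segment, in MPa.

If the supports were absent, the total length change would be Σ αᵢΔT Lᵢ = 10.3×10⁻⁶×130×775 + 11.4×10⁻⁶×130×310 = 1.497 mm.
The rigid supports impose zero overall length change; the single axial force P common to all segments must satisfy P Σ Lᵢ/(AᵢEᵢ) = δ_free.
Σ Lᵢ/(AᵢEᵢ) = 775/(775×31×10³) + 310/(1950×200×10³) = 3.305×10⁻⁵ mm/N.
Hence P = δ_free / Σ(L/AE) = 1.497/3.305×10⁻⁵ = 45.3 kN (tensile).
σ_{concrete} = P / A = 45300 / 775 = 58.45 MPa.

σ ≈ 58.4 MPa (tensile)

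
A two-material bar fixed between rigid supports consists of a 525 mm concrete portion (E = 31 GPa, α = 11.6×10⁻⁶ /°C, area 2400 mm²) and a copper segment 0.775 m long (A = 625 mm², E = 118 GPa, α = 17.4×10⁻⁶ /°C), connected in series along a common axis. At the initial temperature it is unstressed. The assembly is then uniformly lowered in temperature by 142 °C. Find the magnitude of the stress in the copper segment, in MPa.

If the supports were absent, the total length change would be Σ αᵢΔT Lᵢ = 11.6×10⁻⁶×142×525 + 17.4×10⁻⁶×142×775 = 2.78 mm.
Since the ends are fixed, an axial force P builds up, equal in every segment, with P · Σ Lᵢ/(AᵢEᵢ) = δ_free.
The series flexibility is Σ Lᵢ/(AᵢEᵢ) = 525/(2400×31×10³) + 775/(625×118×10³) = 1.756×10⁻⁵ mm/N.
P = 2.78 / 1.756×10⁻⁵ = 158300 N = 158.3 kN, tensile.
σ_{copper} = P / A = 158300 / 625 = 253.2 MPa.

σ ≈ 253 MPa (tensile)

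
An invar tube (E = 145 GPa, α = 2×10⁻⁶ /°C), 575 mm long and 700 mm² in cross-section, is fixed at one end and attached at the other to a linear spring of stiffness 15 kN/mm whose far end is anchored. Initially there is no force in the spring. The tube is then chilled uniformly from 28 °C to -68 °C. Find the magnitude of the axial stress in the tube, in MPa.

σ ≈ 2.18 MPa (tensile)

Free thermal contraction: δ_free = αΔT L = 2×10⁻⁶ × 96 × 575 = 0.1104 mm.
With a force P in the spring, the elastic change of the tube is PL/(AE) and that of the spring is P/k; compatibility requires their sum to equal δ_free.
P [ L/(AE) + 1/k ] = δ_free → P [ 575/(700×145×10³) + 1/(15×10³) ] = 0.1104.
P = 0.1104 / 7.233×10⁻⁵ = 1526 N.
σ = P/A = 1526/700 = 2.18 MPa.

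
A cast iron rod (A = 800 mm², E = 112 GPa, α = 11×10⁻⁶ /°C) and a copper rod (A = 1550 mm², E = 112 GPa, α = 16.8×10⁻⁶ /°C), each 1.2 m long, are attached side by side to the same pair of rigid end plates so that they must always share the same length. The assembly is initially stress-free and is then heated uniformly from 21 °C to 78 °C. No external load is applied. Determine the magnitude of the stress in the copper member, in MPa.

The copper has the larger α, so on heating it would change length more than the cast iron if both were free. The rigid plates force a common final length, so the copper is put into compression and the cast iron into tension, with equal and opposite forces P (no external load).
Compatibility of the two members (thermal + elastic change equal): (α₁ − α₂)ΔT = P·[1/(A₁E₁) + 1/(A₂E₂)].
|α₁ − α₂|·ΔT = 5.8×10⁻⁶ × 57 = 0.0003306.
1/(A₁E₁) + 1/(A₂E₂) = 1/(800×112×10³) + 1/(1550×112×10³) = 1.692×10⁻⁸ N⁻¹.
So P = 0.0003306 / 1.692×10⁻⁸ = 19.54 kN.
σ_{copper} = P/A₂ = 19540/1550 = 12.61 MPa, compressive.

σ ≈ 12.6 MPa (compressive)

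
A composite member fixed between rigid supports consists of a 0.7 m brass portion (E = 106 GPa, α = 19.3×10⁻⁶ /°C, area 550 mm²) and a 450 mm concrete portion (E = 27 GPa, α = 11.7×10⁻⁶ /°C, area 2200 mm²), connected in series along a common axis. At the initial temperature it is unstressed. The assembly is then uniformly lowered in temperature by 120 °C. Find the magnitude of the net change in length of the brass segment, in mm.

|ΔL| ≈ 0.24 mm

With the walls removed the bar would change length by δ_free = Σ αᵢΔT Lᵢ = 19.3×10⁻⁶×120×700 + 11.7×10⁻⁶×120×450 = 2.253 mm.
Since the ends are fixed, an axial force P builds up, equal in every segment, with P · Σ Lᵢ/(AᵢEᵢ) = δ_free.
The series flexibility is Σ Lᵢ/(AᵢEᵢ) = 700/(550×106×10³) + 450/(2200×27×10³) = 1.958×10⁻⁵ mm/N.
So P = 2.253 / 1.958×10⁻⁵ = 115.1 kN, tensile.
For the brass segment, free thermal change = 19.3×10⁻⁶×120×700 = 1.621 mm and elastic change from P = 115100×700/(550×106×10³) = 1.381 mm; these oppose, so the net change is 0.24 mm (segment shortens).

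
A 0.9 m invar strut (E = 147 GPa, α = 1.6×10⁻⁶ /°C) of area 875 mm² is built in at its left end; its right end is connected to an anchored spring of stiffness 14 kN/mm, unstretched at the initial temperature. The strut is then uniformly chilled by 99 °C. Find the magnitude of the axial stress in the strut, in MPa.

σ ≈ 2.08 MPa (tensile)

If the spring were absent the strut would shorten by αΔT L = 1.6×10⁻⁶ × 99 × 900 = 0.1426 mm.
Let P be the tensile force in the spring. The strut extends elastically by PL/(AE) and the spring stretches by P/k; together these equal δ_free.
So P = δ_free / [L/(AE) + 1/k] = 0.1426 / [ 900/(875×147×10³) + 1/(14×10³) ].
P = 0.1426 / 7.843×10⁻⁵ = 1818 N.
σ = P/A = 1818/875 = 2.077 MPa.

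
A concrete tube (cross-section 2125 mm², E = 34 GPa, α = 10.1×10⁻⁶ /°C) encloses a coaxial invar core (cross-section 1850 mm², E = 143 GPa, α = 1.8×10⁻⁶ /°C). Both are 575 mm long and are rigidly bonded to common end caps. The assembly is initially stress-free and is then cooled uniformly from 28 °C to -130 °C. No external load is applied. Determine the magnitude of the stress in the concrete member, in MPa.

Equilibrium of a rigid end plate with no external load gives equal and opposite internal forces ±P in the two members. Since α_{concrete} > α_{invar}, cooling drives the concrete into tension and the invar into compression.
Equating the net (thermal + elastic) strains gives |α₁ − α₂|·ΔT = P·[1/(A₁E₁) + 1/(A₂E₂)].
|α₁ − α₂|·ΔT = 8.3×10⁻⁶ × 158 = 0.001311.
1/(A₁E₁) + 1/(A₂E₂) = 1/(2125×34×10³) + 1/(1850×143×10³) = 1.762×10⁻⁸ N⁻¹.
P = 0.001311 / 1.762×10⁻⁸ = 74420 N = 74.42 kN.
σ_{concrete} = P/A₁ = 74420/2125 = 35.02 MPa, tensile.

σ ≈ 35 MPa (tensile)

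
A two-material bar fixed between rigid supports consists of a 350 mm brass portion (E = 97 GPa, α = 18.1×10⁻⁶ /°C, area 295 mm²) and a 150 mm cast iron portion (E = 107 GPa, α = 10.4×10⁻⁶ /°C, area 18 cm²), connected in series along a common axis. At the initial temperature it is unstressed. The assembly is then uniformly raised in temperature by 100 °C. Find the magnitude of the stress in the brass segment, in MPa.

σ ≈ 206 MPa (compressive)

With the walls removed the bar would change length by δ_free = Σ αᵢΔT Lᵢ = 18.1×10⁻⁶×100×350 + 10.4×10⁻⁶×100×150 = 0.7895 mm.
The walls prevent any net length change, so an axial force P (same in every segment) develops. Compatibility: P · Σ Lᵢ/(AᵢEᵢ) = δ_free.
The series flexibility is Σ Lᵢ/(AᵢEᵢ) = 350/(295×97×10³) + 150/(1800×107×10³) = 1.301×10⁻⁵ mm/N.
Hence P = δ_free / Σ(L/AE) = 0.7895/1.301×10⁻⁵ = 60.68 kN (compressive).
σ_{brass} = P / A = 60680 / 295 = 205.7 MPa.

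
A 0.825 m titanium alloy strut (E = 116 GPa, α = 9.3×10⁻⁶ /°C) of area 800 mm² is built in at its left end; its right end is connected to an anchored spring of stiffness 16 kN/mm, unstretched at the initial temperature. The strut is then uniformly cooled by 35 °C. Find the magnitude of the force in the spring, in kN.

P ≈ 3.76 kN

Free thermal contraction: δ_free = αΔT L = 9.3×10⁻⁶ × 35 × 825 = 0.2685 mm.
Let P be the tensile force in the spring. The strut extends elastically by PL/(AE) and the spring stretches by P/k; together these equal δ_free.
P [ L/(AE) + 1/k ] = δ_free → P [ 825/(800×116×10³) + 1/(16×10³) ] = 0.2685.
P = 0.2685 / 7.139×10⁻⁵ = 3762 N.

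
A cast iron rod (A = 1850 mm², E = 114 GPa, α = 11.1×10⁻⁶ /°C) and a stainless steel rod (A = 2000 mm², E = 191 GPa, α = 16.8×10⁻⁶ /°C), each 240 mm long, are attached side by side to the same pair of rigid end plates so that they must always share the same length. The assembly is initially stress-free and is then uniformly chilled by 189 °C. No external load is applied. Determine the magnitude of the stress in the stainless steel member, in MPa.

σ ≈ 73.2 MPa (tensile)

Both members must finish at the same length. With the larger α, the stainless steel tends to over-contract; the plates restrain it, putting the stainless steel in tension and the cast iron in compression. With no external load the two internal forces are equal and opposite, magnitude P.
Equating the net (thermal + elastic) strains gives |α₁ − α₂|·ΔT = P·[1/(A₁E₁) + 1/(A₂E₂)].
|α₁ − α₂|·ΔT = 5.7×10⁻⁶ × 189 = 0.001077.
1/(A₁E₁) + 1/(A₂E₂) = 1/(1850×114×10³) + 1/(2000×191×10³) = 7.359×10⁻⁹ N⁻¹.
P = 0.001077 / 7.359×10⁻⁹ = 146400 N = 146.4 kN.
σ_{stainless steel} = P/A₂ = 146400/2000 = 73.19 MPa, tensile.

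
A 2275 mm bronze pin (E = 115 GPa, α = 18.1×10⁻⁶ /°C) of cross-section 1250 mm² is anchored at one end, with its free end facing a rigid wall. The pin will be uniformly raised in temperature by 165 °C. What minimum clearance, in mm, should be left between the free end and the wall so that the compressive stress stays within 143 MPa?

With no wall the pin would lengthen by αΔT L = 18.1×10⁻⁶ × 165 × 2275 = 6.794 mm.
A stress of 143 MPa corresponds to the wall pushing the pin back by σL/E = 143×2275/(115×10³) = 2.829 mm.
The gap must absorb the remainder: g_min = 6.794 − 2.829 = 3.965 mm.

g ≈ 3.97 mm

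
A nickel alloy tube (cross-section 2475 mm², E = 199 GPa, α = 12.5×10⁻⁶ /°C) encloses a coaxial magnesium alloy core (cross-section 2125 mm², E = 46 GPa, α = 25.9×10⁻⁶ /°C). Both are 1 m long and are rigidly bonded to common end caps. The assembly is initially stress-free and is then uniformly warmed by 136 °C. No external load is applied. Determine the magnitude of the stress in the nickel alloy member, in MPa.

Equilibrium of a rigid end plate with no external load gives equal and opposite internal forces ±P in the two members. Since α_{magnesium alloy} > α_{nickel alloy}, heating drives the magnesium alloy into compression and the nickel alloy into tension.
Equating the net (thermal + elastic) strains gives |α₁ − α₂|·ΔT = P·[1/(A₁E₁) + 1/(A₂E₂)].
|α₁ − α₂|·ΔT = 13.4×10⁻⁶ × 136 = 0.001822.
1/(A₁E₁) + 1/(A₂E₂) = 1/(2475×199×10³) + 1/(2125×46×10³) = 1.226×10⁻⁸ N⁻¹.
P = 0.001822 / 1.226×10⁻⁸ = 148600 N = 148.6 kN.
σ_{nickel alloy} = P/A₁ = 148600/2475 = 60.06 MPa, tensile.

σ ≈ 60.1 MPa (tensile)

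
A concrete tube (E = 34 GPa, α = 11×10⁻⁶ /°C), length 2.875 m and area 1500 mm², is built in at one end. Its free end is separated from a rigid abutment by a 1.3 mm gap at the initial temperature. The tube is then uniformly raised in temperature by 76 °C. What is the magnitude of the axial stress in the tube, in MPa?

Unrestrained expansion: δ_free = αΔT L = 11×10⁻⁶ × 76 × 2875 = 2.403 mm.
The gap closes (δ_free > 1.3 mm) and the wall then resists a further 2.403 − 1.3 = 1.103 mm of expansion.
So σ = E(δ_free − g)/L = 34×10³ × 1.103/2875 = 13.05 MPa.

σ ≈ 13.1 MPa (compressive)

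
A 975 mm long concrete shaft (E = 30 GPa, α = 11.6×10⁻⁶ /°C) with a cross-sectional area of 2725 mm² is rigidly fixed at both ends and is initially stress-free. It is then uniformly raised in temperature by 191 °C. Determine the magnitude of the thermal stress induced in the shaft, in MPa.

σ ≈ 66.5 MPa (compressive)

With length fixed, the mechanical strain must cancel the thermal strain αΔT = 11.6×10⁻⁶ × 191 = 2215.6×10⁻⁶.
The stress required to suppress this strain is σ = Eε = 30×10³ × 2215.6×10⁻⁶ = 66.47 MPa, compressive since the shaft is trying to expand.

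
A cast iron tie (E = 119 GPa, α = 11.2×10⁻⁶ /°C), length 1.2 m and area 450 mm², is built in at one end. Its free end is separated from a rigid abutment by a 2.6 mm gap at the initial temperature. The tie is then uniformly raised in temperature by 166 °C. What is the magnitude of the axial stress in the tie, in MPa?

σ ≈ 0 MPa

Unrestrained expansion: δ_free = αΔT L = 11.2×10⁻⁶ × 166 × 1200 = 2.231 mm.
This is smaller than the 2.6 mm clearance, so the tie expands freely without reaching the stop — the stress is zero.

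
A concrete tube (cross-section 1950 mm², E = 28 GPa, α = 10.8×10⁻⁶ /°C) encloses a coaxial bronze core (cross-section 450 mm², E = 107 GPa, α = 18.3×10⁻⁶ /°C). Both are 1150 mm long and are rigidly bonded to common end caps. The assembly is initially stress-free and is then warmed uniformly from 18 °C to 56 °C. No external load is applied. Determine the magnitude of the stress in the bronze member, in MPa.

σ ≈ 16.2 MPa (compressive)

Both members must finish at the same length. With the larger α, the bronze tends to over-expand; the plates restrain it, putting the bronze in compression and the concrete in tension. With no external load the two internal forces are equal and opposite, magnitude P.
Setting the final lengths equal and cancelling L: (α₁ − α₂)ΔT = P/(A₁E₁) + P/(A₂E₂).
|α₁ − α₂|·ΔT = 7.5×10⁻⁶ × 38 = 0.000285.
1/(A₁E₁) + 1/(A₂E₂) = 1/(1950×28×10³) + 1/(450×107×10³) = 3.908×10⁻⁸ N⁻¹.
So P = 0.000285 / 3.908×10⁻⁸ = 7.292 kN.
σ_{bronze} = P/A₂ = 7292/450 = 16.2 MPa, compressive.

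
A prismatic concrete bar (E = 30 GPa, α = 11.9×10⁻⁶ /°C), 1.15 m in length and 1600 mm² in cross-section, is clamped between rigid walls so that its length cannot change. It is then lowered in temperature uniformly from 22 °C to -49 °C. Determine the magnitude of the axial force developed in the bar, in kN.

The ends cannot move, so σ = EαΔT = 30×10³ × 11.9×10⁻⁶ × 71 = 25.35 MPa.
Axial force P = σA = 25.35 × 1600 = 40560 N = 40.56 kN, tensile.

P ≈ 40.6 kN (tensile)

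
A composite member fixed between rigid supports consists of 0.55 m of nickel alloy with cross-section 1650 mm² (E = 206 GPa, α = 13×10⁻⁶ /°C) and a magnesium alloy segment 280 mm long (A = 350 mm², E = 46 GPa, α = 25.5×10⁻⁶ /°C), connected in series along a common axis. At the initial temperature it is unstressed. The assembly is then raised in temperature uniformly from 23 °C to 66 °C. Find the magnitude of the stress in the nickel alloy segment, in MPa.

σ ≈ 19.6 MPa (compressive)

If the supports were absent, the total length change would be Σ αᵢΔT Lᵢ = 13×10⁻⁶×43×550 + 25.5×10⁻⁶×43×280 = 0.6145 mm.
Since the ends are fixed, an axial force P builds up, equal in every segment, with P · Σ Lᵢ/(AᵢEᵢ) = δ_free.
The series flexibility is Σ Lᵢ/(AᵢEᵢ) = 550/(1650×206×10³) + 280/(350×46×10³) = 1.901×10⁻⁵ mm/N.
So P = 0.6145 / 1.901×10⁻⁵ = 32.32 kN, compressive.
σ_{nickel alloy} = P / A = 32320 / 1650 = 19.59 MPa.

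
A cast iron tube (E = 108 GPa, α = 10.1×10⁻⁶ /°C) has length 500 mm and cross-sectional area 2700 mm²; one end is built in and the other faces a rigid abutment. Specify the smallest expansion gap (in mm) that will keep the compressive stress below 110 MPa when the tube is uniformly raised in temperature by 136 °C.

Free expansion if unrestrained: δ_free = αΔT L = 10.1×10⁻⁶ × 136 × 500 = 0.6868 mm.
At the allowable stress the elastic shortening the wall may impose is σL/E = 110 × 500 / (108×10³) = 0.5093 mm.
So the gap has to take up the difference, g_min = δ_free − σL/E = 0.6868 − 0.5093 = 0.1775 mm.

g ≈ 0.178 mm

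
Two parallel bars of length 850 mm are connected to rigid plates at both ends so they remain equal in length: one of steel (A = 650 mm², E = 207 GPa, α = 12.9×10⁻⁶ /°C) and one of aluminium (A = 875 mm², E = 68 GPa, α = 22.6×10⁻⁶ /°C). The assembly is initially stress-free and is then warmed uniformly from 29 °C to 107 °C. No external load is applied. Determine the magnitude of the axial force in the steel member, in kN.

The aluminium has the larger α, so on heating it would change length more than the steel if both were free. The rigid plates force a common final length, so the aluminium is put into compression and the steel into tension, with equal and opposite forces P (no external load).
Setting the final lengths equal and cancelling L: (α₁ − α₂)ΔT = P/(A₁E₁) + P/(A₂E₂).
|α₁ − α₂|·ΔT = 9.7×10⁻⁶ × 78 = 0.0007566.
1/(A₁E₁) + 1/(A₂E₂) = 1/(650×207×10³) + 1/(875×68×10³) = 2.424×10⁻⁸ N⁻¹.
P = 0.0007566 / 2.424×10⁻⁸ = 31210 N = 31.21 kN.

P ≈ 31.2 kN (tensile in the steel)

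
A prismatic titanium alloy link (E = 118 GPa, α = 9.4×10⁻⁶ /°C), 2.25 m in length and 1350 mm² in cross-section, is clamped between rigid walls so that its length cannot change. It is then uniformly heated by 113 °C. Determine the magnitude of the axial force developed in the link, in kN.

P ≈ 169 kN (compressive)

Full restraint means ε = 0, so the stress is σ = EαΔT = 118×10³ × 9.4×10⁻⁶ × 113 = 125.3 MPa.
Then P = σA = 125.3 × 1350 mm² = 169.2 kN, compressive.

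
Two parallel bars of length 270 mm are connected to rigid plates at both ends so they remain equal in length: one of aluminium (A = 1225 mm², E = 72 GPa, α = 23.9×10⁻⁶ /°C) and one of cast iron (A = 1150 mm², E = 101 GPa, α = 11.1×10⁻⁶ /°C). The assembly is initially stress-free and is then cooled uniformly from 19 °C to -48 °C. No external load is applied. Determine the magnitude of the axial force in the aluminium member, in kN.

The aluminium has the larger α, so on cooling it would change length more than the cast iron if both were free. The rigid plates force a common final length, so the aluminium is put into tension and the cast iron into compression, with equal and opposite forces P (no external load).
Equating the net (thermal + elastic) strains gives |α₁ − α₂|·ΔT = P·[1/(A₁E₁) + 1/(A₂E₂)].
|α₁ − α₂|·ΔT = 12.8×10⁻⁶ × 67 = 0.0008576.
1/(A₁E₁) + 1/(A₂E₂) = 1/(1225×72×10³) + 1/(1150×101×10³) = 1.995×10⁻⁸ N⁻¹.
So P = 0.0008576 / 1.995×10⁻⁸ = 42.99 kN.

P ≈ 43 kN (tensile in the aluminium)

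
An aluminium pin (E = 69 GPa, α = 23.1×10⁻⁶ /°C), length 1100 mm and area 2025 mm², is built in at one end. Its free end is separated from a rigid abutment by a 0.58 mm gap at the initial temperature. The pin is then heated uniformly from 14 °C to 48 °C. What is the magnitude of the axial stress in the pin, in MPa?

σ ≈ 17.8 MPa (compressive)

Unrestrained expansion: δ_free = αΔT L = 23.1×10⁻⁶ × 34 × 1100 = 0.8639 mm.
This exceeds the 0.58 mm gap, so the wall pushes back. The portion of expansion that must be recovered elastically is δ_free − gap = 0.8639 − 0.58 = 0.2839 mm.
So σ = E(δ_free − g)/L = 69×10³ × 0.2839/1100 = 17.81 MPa.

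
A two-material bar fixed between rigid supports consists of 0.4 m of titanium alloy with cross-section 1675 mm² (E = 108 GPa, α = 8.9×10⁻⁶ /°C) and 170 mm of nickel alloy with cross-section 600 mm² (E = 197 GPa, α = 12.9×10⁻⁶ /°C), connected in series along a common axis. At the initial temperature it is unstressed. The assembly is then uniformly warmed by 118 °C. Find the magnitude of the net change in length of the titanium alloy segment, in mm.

If the supports were absent, the total length change would be Σ αᵢΔT Lᵢ = 8.9×10⁻⁶×118×400 + 12.9×10⁻⁶×118×170 = 0.6789 mm.
The rigid supports impose zero overall length change; the single axial force P common to all segments must satisfy P Σ Lᵢ/(AᵢEᵢ) = δ_free.
Σ Lᵢ/(AᵢEᵢ) = 400/(1675×108×10³) + 170/(600×197×10³) = 3.649×10⁻⁶ mm/N.
So P = 0.6789 / 3.649×10⁻⁶ = 186 kN, compressive.
For the titanium alloy segment, free thermal change = 8.9×10⁻⁶×118×400 = 0.4201 mm and elastic change from P = 186000×400/(1675×108×10³) = 0.4113 mm; these oppose, so the net change is 0.00876 mm (segment lengthens).

|ΔL| ≈ 0.00876 mm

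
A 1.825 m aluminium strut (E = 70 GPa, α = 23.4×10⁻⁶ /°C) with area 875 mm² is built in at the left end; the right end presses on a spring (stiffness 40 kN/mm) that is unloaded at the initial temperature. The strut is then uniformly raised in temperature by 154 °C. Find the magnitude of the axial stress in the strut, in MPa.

σ ≈ 137 MPa (compressive)

If the spring were absent the strut would lengthen by αΔT L = 23.4×10⁻⁶ × 154 × 1825 = 6.577 mm.
Let P be the compressive force at the spring. The strut shortens elastically by PL/(AE) and the spring compresses by P/k; together these equal δ_free.
So P = δ_free / [L/(AE) + 1/k] = 6.577 / [ 1825/(875×70×10³) + 1/(40×10³) ].
P = 6.577 / 5.48×10⁻⁵ = 120000 N.
σ = P/A = 120000/875 = 137.2 MPa.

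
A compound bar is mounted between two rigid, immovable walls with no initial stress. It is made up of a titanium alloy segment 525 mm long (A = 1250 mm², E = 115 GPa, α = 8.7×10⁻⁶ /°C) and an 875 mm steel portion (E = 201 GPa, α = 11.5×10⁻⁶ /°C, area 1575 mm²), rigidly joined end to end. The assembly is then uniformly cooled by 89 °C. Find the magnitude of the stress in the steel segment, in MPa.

Free thermal contraction of the whole bar: Σ αᵢΔT Lᵢ = 8.7×10⁻⁶×89×525 + 11.5×10⁻⁶×89×875 = 1.302 mm.
Since the ends are fixed, an axial force P builds up, equal in every segment, with P · Σ Lᵢ/(AᵢEᵢ) = δ_free.
The series flexibility is Σ Lᵢ/(AᵢEᵢ) = 525/(1250×115×10³) + 875/(1575×201×10³) = 6.416×10⁻⁶ mm/N.
P = 1.302 / 6.416×10⁻⁶ = 202900 N = 202.9 kN, tensile.
σ_{steel} = P / A = 202900 / 1575 = 128.8 MPa.

σ ≈ 129 MPa (tensile)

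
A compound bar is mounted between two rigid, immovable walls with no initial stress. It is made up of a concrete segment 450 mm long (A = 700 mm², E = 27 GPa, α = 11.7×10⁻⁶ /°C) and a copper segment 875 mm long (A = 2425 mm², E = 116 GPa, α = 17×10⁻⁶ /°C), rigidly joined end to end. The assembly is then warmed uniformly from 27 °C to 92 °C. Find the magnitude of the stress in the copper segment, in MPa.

Free thermal expansion of the whole bar: Σ αᵢΔT Lᵢ = 11.7×10⁻⁶×65×450 + 17×10⁻⁶×65×875 = 1.309 mm.
Since the ends are fixed, an axial force P builds up, equal in every segment, with P · Σ Lᵢ/(AᵢEᵢ) = δ_free.
Σ Lᵢ/(AᵢEᵢ) = 450/(700×27×10³) + 875/(2425×116×10³) = 2.692×10⁻⁵ mm/N.
P = 1.309 / 2.692×10⁻⁵ = 48630 N = 48.63 kN, compressive.
σ_{copper} = P / A = 48630 / 2425 = 20.05 MPa.

σ ≈ 20.1 MPa (compressive)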